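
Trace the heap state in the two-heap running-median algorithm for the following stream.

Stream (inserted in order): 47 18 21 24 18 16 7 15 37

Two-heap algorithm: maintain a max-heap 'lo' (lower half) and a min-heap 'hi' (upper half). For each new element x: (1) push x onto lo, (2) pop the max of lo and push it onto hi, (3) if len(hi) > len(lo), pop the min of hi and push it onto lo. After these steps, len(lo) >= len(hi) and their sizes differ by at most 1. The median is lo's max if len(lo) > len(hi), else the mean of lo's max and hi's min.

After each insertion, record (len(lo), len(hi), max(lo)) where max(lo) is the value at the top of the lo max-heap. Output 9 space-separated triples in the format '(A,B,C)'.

Answer: (1,0,47) (1,1,18) (2,1,21) (2,2,21) (3,2,21) (3,3,18) (4,3,18) (4,4,18) (5,4,18)

Derivation:
Step 1: insert 47 -> lo=[47] hi=[] -> (len(lo)=1, len(hi)=0, max(lo)=47)
Step 2: insert 18 -> lo=[18] hi=[47] -> (len(lo)=1, len(hi)=1, max(lo)=18)
Step 3: insert 21 -> lo=[18, 21] hi=[47] -> (len(lo)=2, len(hi)=1, max(lo)=21)
Step 4: insert 24 -> lo=[18, 21] hi=[24, 47] -> (len(lo)=2, len(hi)=2, max(lo)=21)
Step 5: insert 18 -> lo=[18, 18, 21] hi=[24, 47] -> (len(lo)=3, len(hi)=2, max(lo)=21)
Step 6: insert 16 -> lo=[16, 18, 18] hi=[21, 24, 47] -> (len(lo)=3, len(hi)=3, max(lo)=18)
Step 7: insert 7 -> lo=[7, 16, 18, 18] hi=[21, 24, 47] -> (len(lo)=4, len(hi)=3, max(lo)=18)
Step 8: insert 15 -> lo=[7, 15, 16, 18] hi=[18, 21, 24, 47] -> (len(lo)=4, len(hi)=4, max(lo)=18)
Step 9: insert 37 -> lo=[7, 15, 16, 18, 18] hi=[21, 24, 37, 47] -> (len(lo)=5, len(hi)=4, max(lo)=18)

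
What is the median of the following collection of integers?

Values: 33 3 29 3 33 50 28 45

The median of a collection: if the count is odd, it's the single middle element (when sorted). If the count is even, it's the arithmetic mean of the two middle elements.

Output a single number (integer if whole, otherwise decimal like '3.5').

Answer: 31

Derivation:
Step 1: insert 33 -> lo=[33] (size 1, max 33) hi=[] (size 0) -> median=33
Step 2: insert 3 -> lo=[3] (size 1, max 3) hi=[33] (size 1, min 33) -> median=18
Step 3: insert 29 -> lo=[3, 29] (size 2, max 29) hi=[33] (size 1, min 33) -> median=29
Step 4: insert 3 -> lo=[3, 3] (size 2, max 3) hi=[29, 33] (size 2, min 29) -> median=16
Step 5: insert 33 -> lo=[3, 3, 29] (size 3, max 29) hi=[33, 33] (size 2, min 33) -> median=29
Step 6: insert 50 -> lo=[3, 3, 29] (size 3, max 29) hi=[33, 33, 50] (size 3, min 33) -> median=31
Step 7: insert 28 -> lo=[3, 3, 28, 29] (size 4, max 29) hi=[33, 33, 50] (size 3, min 33) -> median=29
Step 8: insert 45 -> lo=[3, 3, 28, 29] (size 4, max 29) hi=[33, 33, 45, 50] (size 4, min 33) -> median=31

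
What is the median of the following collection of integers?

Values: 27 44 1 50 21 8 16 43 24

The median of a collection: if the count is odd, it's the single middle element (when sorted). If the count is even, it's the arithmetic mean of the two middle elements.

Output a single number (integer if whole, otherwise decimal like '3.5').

Answer: 24

Derivation:
Step 1: insert 27 -> lo=[27] (size 1, max 27) hi=[] (size 0) -> median=27
Step 2: insert 44 -> lo=[27] (size 1, max 27) hi=[44] (size 1, min 44) -> median=35.5
Step 3: insert 1 -> lo=[1, 27] (size 2, max 27) hi=[44] (size 1, min 44) -> median=27
Step 4: insert 50 -> lo=[1, 27] (size 2, max 27) hi=[44, 50] (size 2, min 44) -> median=35.5
Step 5: insert 21 -> lo=[1, 21, 27] (size 3, max 27) hi=[44, 50] (size 2, min 44) -> median=27
Step 6: insert 8 -> lo=[1, 8, 21] (size 3, max 21) hi=[27, 44, 50] (size 3, min 27) -> median=24
Step 7: insert 16 -> lo=[1, 8, 16, 21] (size 4, max 21) hi=[27, 44, 50] (size 3, min 27) -> median=21
Step 8: insert 43 -> lo=[1, 8, 16, 21] (size 4, max 21) hi=[27, 43, 44, 50] (size 4, min 27) -> median=24
Step 9: insert 24 -> lo=[1, 8, 16, 21, 24] (size 5, max 24) hi=[27, 43, 44, 50] (size 4, min 27) -> median=24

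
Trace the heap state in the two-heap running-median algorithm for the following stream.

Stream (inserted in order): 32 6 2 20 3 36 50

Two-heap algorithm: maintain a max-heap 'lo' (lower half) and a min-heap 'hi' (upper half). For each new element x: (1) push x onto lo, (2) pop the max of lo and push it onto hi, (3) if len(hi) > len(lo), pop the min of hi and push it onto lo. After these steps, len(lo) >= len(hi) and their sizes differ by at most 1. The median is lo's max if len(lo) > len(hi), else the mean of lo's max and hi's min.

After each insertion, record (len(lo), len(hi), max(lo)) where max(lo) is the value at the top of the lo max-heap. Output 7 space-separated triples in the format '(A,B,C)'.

Answer: (1,0,32) (1,1,6) (2,1,6) (2,2,6) (3,2,6) (3,3,6) (4,3,20)

Derivation:
Step 1: insert 32 -> lo=[32] hi=[] -> (len(lo)=1, len(hi)=0, max(lo)=32)
Step 2: insert 6 -> lo=[6] hi=[32] -> (len(lo)=1, len(hi)=1, max(lo)=6)
Step 3: insert 2 -> lo=[2, 6] hi=[32] -> (len(lo)=2, len(hi)=1, max(lo)=6)
Step 4: insert 20 -> lo=[2, 6] hi=[20, 32] -> (len(lo)=2, len(hi)=2, max(lo)=6)
Step 5: insert 3 -> lo=[2, 3, 6] hi=[20, 32] -> (len(lo)=3, len(hi)=2, max(lo)=6)
Step 6: insert 36 -> lo=[2, 3, 6] hi=[20, 32, 36] -> (len(lo)=3, len(hi)=3, max(lo)=6)
Step 7: insert 50 -> lo=[2, 3, 6, 20] hi=[32, 36, 50] -> (len(lo)=4, len(hi)=3, max(lo)=20)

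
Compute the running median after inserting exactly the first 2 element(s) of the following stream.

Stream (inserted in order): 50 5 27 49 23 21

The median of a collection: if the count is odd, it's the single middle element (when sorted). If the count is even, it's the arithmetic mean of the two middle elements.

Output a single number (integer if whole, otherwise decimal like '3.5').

Step 1: insert 50 -> lo=[50] (size 1, max 50) hi=[] (size 0) -> median=50
Step 2: insert 5 -> lo=[5] (size 1, max 5) hi=[50] (size 1, min 50) -> median=27.5

Answer: 27.5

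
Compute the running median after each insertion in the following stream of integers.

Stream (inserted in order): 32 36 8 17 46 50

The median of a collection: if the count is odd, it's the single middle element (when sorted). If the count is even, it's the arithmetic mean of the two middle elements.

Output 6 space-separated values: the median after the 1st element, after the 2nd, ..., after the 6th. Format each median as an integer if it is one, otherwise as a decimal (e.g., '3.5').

Answer: 32 34 32 24.5 32 34

Derivation:
Step 1: insert 32 -> lo=[32] (size 1, max 32) hi=[] (size 0) -> median=32
Step 2: insert 36 -> lo=[32] (size 1, max 32) hi=[36] (size 1, min 36) -> median=34
Step 3: insert 8 -> lo=[8, 32] (size 2, max 32) hi=[36] (size 1, min 36) -> median=32
Step 4: insert 17 -> lo=[8, 17] (size 2, max 17) hi=[32, 36] (size 2, min 32) -> median=24.5
Step 5: insert 46 -> lo=[8, 17, 32] (size 3, max 32) hi=[36, 46] (size 2, min 36) -> median=32
Step 6: insert 50 -> lo=[8, 17, 32] (size 3, max 32) hi=[36, 46, 50] (size 3, min 36) -> median=34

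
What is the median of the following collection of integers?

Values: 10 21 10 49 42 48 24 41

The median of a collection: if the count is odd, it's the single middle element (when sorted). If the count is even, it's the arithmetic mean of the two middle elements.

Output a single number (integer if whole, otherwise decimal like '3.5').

Answer: 32.5

Derivation:
Step 1: insert 10 -> lo=[10] (size 1, max 10) hi=[] (size 0) -> median=10
Step 2: insert 21 -> lo=[10] (size 1, max 10) hi=[21] (size 1, min 21) -> median=15.5
Step 3: insert 10 -> lo=[10, 10] (size 2, max 10) hi=[21] (size 1, min 21) -> median=10
Step 4: insert 49 -> lo=[10, 10] (size 2, max 10) hi=[21, 49] (size 2, min 21) -> median=15.5
Step 5: insert 42 -> lo=[10, 10, 21] (size 3, max 21) hi=[42, 49] (size 2, min 42) -> median=21
Step 6: insert 48 -> lo=[10, 10, 21] (size 3, max 21) hi=[42, 48, 49] (size 3, min 42) -> median=31.5
Step 7: insert 24 -> lo=[10, 10, 21, 24] (size 4, max 24) hi=[42, 48, 49] (size 3, min 42) -> median=24
Step 8: insert 41 -> lo=[10, 10, 21, 24] (size 4, max 24) hi=[41, 42, 48, 49] (size 4, min 41) -> median=32.5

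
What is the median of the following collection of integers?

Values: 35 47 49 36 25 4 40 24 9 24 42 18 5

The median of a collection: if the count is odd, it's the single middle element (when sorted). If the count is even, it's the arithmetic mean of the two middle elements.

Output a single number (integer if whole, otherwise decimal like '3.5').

Step 1: insert 35 -> lo=[35] (size 1, max 35) hi=[] (size 0) -> median=35
Step 2: insert 47 -> lo=[35] (size 1, max 35) hi=[47] (size 1, min 47) -> median=41
Step 3: insert 49 -> lo=[35, 47] (size 2, max 47) hi=[49] (size 1, min 49) -> median=47
Step 4: insert 36 -> lo=[35, 36] (size 2, max 36) hi=[47, 49] (size 2, min 47) -> median=41.5
Step 5: insert 25 -> lo=[25, 35, 36] (size 3, max 36) hi=[47, 49] (size 2, min 47) -> median=36
Step 6: insert 4 -> lo=[4, 25, 35] (size 3, max 35) hi=[36, 47, 49] (size 3, min 36) -> median=35.5
Step 7: insert 40 -> lo=[4, 25, 35, 36] (size 4, max 36) hi=[40, 47, 49] (size 3, min 40) -> median=36
Step 8: insert 24 -> lo=[4, 24, 25, 35] (size 4, max 35) hi=[36, 40, 47, 49] (size 4, min 36) -> median=35.5
Step 9: insert 9 -> lo=[4, 9, 24, 25, 35] (size 5, max 35) hi=[36, 40, 47, 49] (size 4, min 36) -> median=35
Step 10: insert 24 -> lo=[4, 9, 24, 24, 25] (size 5, max 25) hi=[35, 36, 40, 47, 49] (size 5, min 35) -> median=30
Step 11: insert 42 -> lo=[4, 9, 24, 24, 25, 35] (size 6, max 35) hi=[36, 40, 42, 47, 49] (size 5, min 36) -> median=35
Step 12: insert 18 -> lo=[4, 9, 18, 24, 24, 25] (size 6, max 25) hi=[35, 36, 40, 42, 47, 49] (size 6, min 35) -> median=30
Step 13: insert 5 -> lo=[4, 5, 9, 18, 24, 24, 25] (size 7, max 25) hi=[35, 36, 40, 42, 47, 49] (size 6, min 35) -> median=25

Answer: 25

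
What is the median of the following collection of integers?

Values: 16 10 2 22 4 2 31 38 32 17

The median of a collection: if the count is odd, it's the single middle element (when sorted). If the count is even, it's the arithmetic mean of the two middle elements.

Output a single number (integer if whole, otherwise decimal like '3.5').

Step 1: insert 16 -> lo=[16] (size 1, max 16) hi=[] (size 0) -> median=16
Step 2: insert 10 -> lo=[10] (size 1, max 10) hi=[16] (size 1, min 16) -> median=13
Step 3: insert 2 -> lo=[2, 10] (size 2, max 10) hi=[16] (size 1, min 16) -> median=10
Step 4: insert 22 -> lo=[2, 10] (size 2, max 10) hi=[16, 22] (size 2, min 16) -> median=13
Step 5: insert 4 -> lo=[2, 4, 10] (size 3, max 10) hi=[16, 22] (size 2, min 16) -> median=10
Step 6: insert 2 -> lo=[2, 2, 4] (size 3, max 4) hi=[10, 16, 22] (size 3, min 10) -> median=7
Step 7: insert 31 -> lo=[2, 2, 4, 10] (size 4, max 10) hi=[16, 22, 31] (size 3, min 16) -> median=10
Step 8: insert 38 -> lo=[2, 2, 4, 10] (size 4, max 10) hi=[16, 22, 31, 38] (size 4, min 16) -> median=13
Step 9: insert 32 -> lo=[2, 2, 4, 10, 16] (size 5, max 16) hi=[22, 31, 32, 38] (size 4, min 22) -> median=16
Step 10: insert 17 -> lo=[2, 2, 4, 10, 16] (size 5, max 16) hi=[17, 22, 31, 32, 38] (size 5, min 17) -> median=16.5

Answer: 16.5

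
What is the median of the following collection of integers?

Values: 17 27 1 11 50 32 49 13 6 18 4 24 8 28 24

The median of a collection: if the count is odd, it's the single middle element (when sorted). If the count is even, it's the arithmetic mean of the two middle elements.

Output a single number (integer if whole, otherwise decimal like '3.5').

Answer: 18

Derivation:
Step 1: insert 17 -> lo=[17] (size 1, max 17) hi=[] (size 0) -> median=17
Step 2: insert 27 -> lo=[17] (size 1, max 17) hi=[27] (size 1, min 27) -> median=22
Step 3: insert 1 -> lo=[1, 17] (size 2, max 17) hi=[27] (size 1, min 27) -> median=17
Step 4: insert 11 -> lo=[1, 11] (size 2, max 11) hi=[17, 27] (size 2, min 17) -> median=14
Step 5: insert 50 -> lo=[1, 11, 17] (size 3, max 17) hi=[27, 50] (size 2, min 27) -> median=17
Step 6: insert 32 -> lo=[1, 11, 17] (size 3, max 17) hi=[27, 32, 50] (size 3, min 27) -> median=22
Step 7: insert 49 -> lo=[1, 11, 17, 27] (size 4, max 27) hi=[32, 49, 50] (size 3, min 32) -> median=27
Step 8: insert 13 -> lo=[1, 11, 13, 17] (size 4, max 17) hi=[27, 32, 49, 50] (size 4, min 27) -> median=22
Step 9: insert 6 -> lo=[1, 6, 11, 13, 17] (size 5, max 17) hi=[27, 32, 49, 50] (size 4, min 27) -> median=17
Step 10: insert 18 -> lo=[1, 6, 11, 13, 17] (size 5, max 17) hi=[18, 27, 32, 49, 50] (size 5, min 18) -> median=17.5
Step 11: insert 4 -> lo=[1, 4, 6, 11, 13, 17] (size 6, max 17) hi=[18, 27, 32, 49, 50] (size 5, min 18) -> median=17
Step 12: insert 24 -> lo=[1, 4, 6, 11, 13, 17] (size 6, max 17) hi=[18, 24, 27, 32, 49, 50] (size 6, min 18) -> median=17.5
Step 13: insert 8 -> lo=[1, 4, 6, 8, 11, 13, 17] (size 7, max 17) hi=[18, 24, 27, 32, 49, 50] (size 6, min 18) -> median=17
Step 14: insert 28 -> lo=[1, 4, 6, 8, 11, 13, 17] (size 7, max 17) hi=[18, 24, 27, 28, 32, 49, 50] (size 7, min 18) -> median=17.5
Step 15: insert 24 -> lo=[1, 4, 6, 8, 11, 13, 17, 18] (size 8, max 18) hi=[24, 24, 27, 28, 32, 49, 50] (size 7, min 24) -> median=18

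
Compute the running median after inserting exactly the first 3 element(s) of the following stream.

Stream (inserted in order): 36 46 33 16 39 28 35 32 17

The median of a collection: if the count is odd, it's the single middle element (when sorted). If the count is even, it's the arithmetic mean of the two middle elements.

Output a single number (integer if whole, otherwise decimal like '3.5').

Step 1: insert 36 -> lo=[36] (size 1, max 36) hi=[] (size 0) -> median=36
Step 2: insert 46 -> lo=[36] (size 1, max 36) hi=[46] (size 1, min 46) -> median=41
Step 3: insert 33 -> lo=[33, 36] (size 2, max 36) hi=[46] (size 1, min 46) -> median=36

Answer: 36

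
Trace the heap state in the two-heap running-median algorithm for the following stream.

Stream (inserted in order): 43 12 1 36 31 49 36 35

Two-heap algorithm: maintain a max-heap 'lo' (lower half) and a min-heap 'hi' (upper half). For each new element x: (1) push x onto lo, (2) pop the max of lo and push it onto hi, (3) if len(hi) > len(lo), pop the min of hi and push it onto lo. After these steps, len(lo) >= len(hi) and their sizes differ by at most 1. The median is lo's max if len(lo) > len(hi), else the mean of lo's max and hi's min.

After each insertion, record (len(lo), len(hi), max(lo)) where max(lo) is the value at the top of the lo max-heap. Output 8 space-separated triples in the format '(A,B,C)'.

Step 1: insert 43 -> lo=[43] hi=[] -> (len(lo)=1, len(hi)=0, max(lo)=43)
Step 2: insert 12 -> lo=[12] hi=[43] -> (len(lo)=1, len(hi)=1, max(lo)=12)
Step 3: insert 1 -> lo=[1, 12] hi=[43] -> (len(lo)=2, len(hi)=1, max(lo)=12)
Step 4: insert 36 -> lo=[1, 12] hi=[36, 43] -> (len(lo)=2, len(hi)=2, max(lo)=12)
Step 5: insert 31 -> lo=[1, 12, 31] hi=[36, 43] -> (len(lo)=3, len(hi)=2, max(lo)=31)
Step 6: insert 49 -> lo=[1, 12, 31] hi=[36, 43, 49] -> (len(lo)=3, len(hi)=3, max(lo)=31)
Step 7: insert 36 -> lo=[1, 12, 31, 36] hi=[36, 43, 49] -> (len(lo)=4, len(hi)=3, max(lo)=36)
Step 8: insert 35 -> lo=[1, 12, 31, 35] hi=[36, 36, 43, 49] -> (len(lo)=4, len(hi)=4, max(lo)=35)

Answer: (1,0,43) (1,1,12) (2,1,12) (2,2,12) (3,2,31) (3,3,31) (4,3,36) (4,4,35)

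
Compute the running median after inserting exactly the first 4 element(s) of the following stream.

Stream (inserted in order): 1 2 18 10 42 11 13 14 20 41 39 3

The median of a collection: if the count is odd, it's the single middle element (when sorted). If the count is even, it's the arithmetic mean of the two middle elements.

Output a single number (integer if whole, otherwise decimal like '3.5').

Step 1: insert 1 -> lo=[1] (size 1, max 1) hi=[] (size 0) -> median=1
Step 2: insert 2 -> lo=[1] (size 1, max 1) hi=[2] (size 1, min 2) -> median=1.5
Step 3: insert 18 -> lo=[1, 2] (size 2, max 2) hi=[18] (size 1, min 18) -> median=2
Step 4: insert 10 -> lo=[1, 2] (size 2, max 2) hi=[10, 18] (size 2, min 10) -> median=6

Answer: 6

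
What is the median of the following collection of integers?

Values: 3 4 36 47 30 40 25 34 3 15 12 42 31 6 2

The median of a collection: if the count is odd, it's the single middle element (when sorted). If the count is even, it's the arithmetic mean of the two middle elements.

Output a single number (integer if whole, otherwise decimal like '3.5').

Step 1: insert 3 -> lo=[3] (size 1, max 3) hi=[] (size 0) -> median=3
Step 2: insert 4 -> lo=[3] (size 1, max 3) hi=[4] (size 1, min 4) -> median=3.5
Step 3: insert 36 -> lo=[3, 4] (size 2, max 4) hi=[36] (size 1, min 36) -> median=4
Step 4: insert 47 -> lo=[3, 4] (size 2, max 4) hi=[36, 47] (size 2, min 36) -> median=20
Step 5: insert 30 -> lo=[3, 4, 30] (size 3, max 30) hi=[36, 47] (size 2, min 36) -> median=30
Step 6: insert 40 -> lo=[3, 4, 30] (size 3, max 30) hi=[36, 40, 47] (size 3, min 36) -> median=33
Step 7: insert 25 -> lo=[3, 4, 25, 30] (size 4, max 30) hi=[36, 40, 47] (size 3, min 36) -> median=30
Step 8: insert 34 -> lo=[3, 4, 25, 30] (size 4, max 30) hi=[34, 36, 40, 47] (size 4, min 34) -> median=32
Step 9: insert 3 -> lo=[3, 3, 4, 25, 30] (size 5, max 30) hi=[34, 36, 40, 47] (size 4, min 34) -> median=30
Step 10: insert 15 -> lo=[3, 3, 4, 15, 25] (size 5, max 25) hi=[30, 34, 36, 40, 47] (size 5, min 30) -> median=27.5
Step 11: insert 12 -> lo=[3, 3, 4, 12, 15, 25] (size 6, max 25) hi=[30, 34, 36, 40, 47] (size 5, min 30) -> median=25
Step 12: insert 42 -> lo=[3, 3, 4, 12, 15, 25] (size 6, max 25) hi=[30, 34, 36, 40, 42, 47] (size 6, min 30) -> median=27.5
Step 13: insert 31 -> lo=[3, 3, 4, 12, 15, 25, 30] (size 7, max 30) hi=[31, 34, 36, 40, 42, 47] (size 6, min 31) -> median=30
Step 14: insert 6 -> lo=[3, 3, 4, 6, 12, 15, 25] (size 7, max 25) hi=[30, 31, 34, 36, 40, 42, 47] (size 7, min 30) -> median=27.5
Step 15: insert 2 -> lo=[2, 3, 3, 4, 6, 12, 15, 25] (size 8, max 25) hi=[30, 31, 34, 36, 40, 42, 47] (size 7, min 30) -> median=25

Answer: 25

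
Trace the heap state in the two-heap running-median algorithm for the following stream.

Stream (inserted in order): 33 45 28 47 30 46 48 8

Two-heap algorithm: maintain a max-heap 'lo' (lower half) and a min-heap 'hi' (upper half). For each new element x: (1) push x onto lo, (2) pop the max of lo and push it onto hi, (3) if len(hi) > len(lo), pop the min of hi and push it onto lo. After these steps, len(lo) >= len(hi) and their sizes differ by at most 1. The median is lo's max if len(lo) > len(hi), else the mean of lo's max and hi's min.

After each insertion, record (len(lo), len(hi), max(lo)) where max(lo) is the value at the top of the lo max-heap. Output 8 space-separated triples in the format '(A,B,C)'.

Answer: (1,0,33) (1,1,33) (2,1,33) (2,2,33) (3,2,33) (3,3,33) (4,3,45) (4,4,33)

Derivation:
Step 1: insert 33 -> lo=[33] hi=[] -> (len(lo)=1, len(hi)=0, max(lo)=33)
Step 2: insert 45 -> lo=[33] hi=[45] -> (len(lo)=1, len(hi)=1, max(lo)=33)
Step 3: insert 28 -> lo=[28, 33] hi=[45] -> (len(lo)=2, len(hi)=1, max(lo)=33)
Step 4: insert 47 -> lo=[28, 33] hi=[45, 47] -> (len(lo)=2, len(hi)=2, max(lo)=33)
Step 5: insert 30 -> lo=[28, 30, 33] hi=[45, 47] -> (len(lo)=3, len(hi)=2, max(lo)=33)
Step 6: insert 46 -> lo=[28, 30, 33] hi=[45, 46, 47] -> (len(lo)=3, len(hi)=3, max(lo)=33)
Step 7: insert 48 -> lo=[28, 30, 33, 45] hi=[46, 47, 48] -> (len(lo)=4, len(hi)=3, max(lo)=45)
Step 8: insert 8 -> lo=[8, 28, 30, 33] hi=[45, 46, 47, 48] -> (len(lo)=4, len(hi)=4, max(lo)=33)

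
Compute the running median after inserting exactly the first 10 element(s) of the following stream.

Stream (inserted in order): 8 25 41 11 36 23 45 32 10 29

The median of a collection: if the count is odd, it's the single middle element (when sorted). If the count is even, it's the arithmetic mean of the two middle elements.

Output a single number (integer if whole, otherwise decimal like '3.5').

Step 1: insert 8 -> lo=[8] (size 1, max 8) hi=[] (size 0) -> median=8
Step 2: insert 25 -> lo=[8] (size 1, max 8) hi=[25] (size 1, min 25) -> median=16.5
Step 3: insert 41 -> lo=[8, 25] (size 2, max 25) hi=[41] (size 1, min 41) -> median=25
Step 4: insert 11 -> lo=[8, 11] (size 2, max 11) hi=[25, 41] (size 2, min 25) -> median=18
Step 5: insert 36 -> lo=[8, 11, 25] (size 3, max 25) hi=[36, 41] (size 2, min 36) -> median=25
Step 6: insert 23 -> lo=[8, 11, 23] (size 3, max 23) hi=[25, 36, 41] (size 3, min 25) -> median=24
Step 7: insert 45 -> lo=[8, 11, 23, 25] (size 4, max 25) hi=[36, 41, 45] (size 3, min 36) -> median=25
Step 8: insert 32 -> lo=[8, 11, 23, 25] (size 4, max 25) hi=[32, 36, 41, 45] (size 4, min 32) -> median=28.5
Step 9: insert 10 -> lo=[8, 10, 11, 23, 25] (size 5, max 25) hi=[32, 36, 41, 45] (size 4, min 32) -> median=25
Step 10: insert 29 -> lo=[8, 10, 11, 23, 25] (size 5, max 25) hi=[29, 32, 36, 41, 45] (size 5, min 29) -> median=27

Answer: 27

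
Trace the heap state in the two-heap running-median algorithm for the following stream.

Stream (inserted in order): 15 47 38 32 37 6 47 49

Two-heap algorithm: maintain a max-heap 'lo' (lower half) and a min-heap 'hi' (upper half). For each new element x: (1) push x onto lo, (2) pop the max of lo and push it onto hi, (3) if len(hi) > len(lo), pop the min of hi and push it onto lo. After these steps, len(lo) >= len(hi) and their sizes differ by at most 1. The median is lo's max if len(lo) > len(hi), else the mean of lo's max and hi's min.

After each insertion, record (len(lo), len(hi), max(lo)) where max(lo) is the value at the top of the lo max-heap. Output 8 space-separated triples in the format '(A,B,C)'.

Step 1: insert 15 -> lo=[15] hi=[] -> (len(lo)=1, len(hi)=0, max(lo)=15)
Step 2: insert 47 -> lo=[15] hi=[47] -> (len(lo)=1, len(hi)=1, max(lo)=15)
Step 3: insert 38 -> lo=[15, 38] hi=[47] -> (len(lo)=2, len(hi)=1, max(lo)=38)
Step 4: insert 32 -> lo=[15, 32] hi=[38, 47] -> (len(lo)=2, len(hi)=2, max(lo)=32)
Step 5: insert 37 -> lo=[15, 32, 37] hi=[38, 47] -> (len(lo)=3, len(hi)=2, max(lo)=37)
Step 6: insert 6 -> lo=[6, 15, 32] hi=[37, 38, 47] -> (len(lo)=3, len(hi)=3, max(lo)=32)
Step 7: insert 47 -> lo=[6, 15, 32, 37] hi=[38, 47, 47] -> (len(lo)=4, len(hi)=3, max(lo)=37)
Step 8: insert 49 -> lo=[6, 15, 32, 37] hi=[38, 47, 47, 49] -> (len(lo)=4, len(hi)=4, max(lo)=37)

Answer: (1,0,15) (1,1,15) (2,1,38) (2,2,32) (3,2,37) (3,3,32) (4,3,37) (4,4,37)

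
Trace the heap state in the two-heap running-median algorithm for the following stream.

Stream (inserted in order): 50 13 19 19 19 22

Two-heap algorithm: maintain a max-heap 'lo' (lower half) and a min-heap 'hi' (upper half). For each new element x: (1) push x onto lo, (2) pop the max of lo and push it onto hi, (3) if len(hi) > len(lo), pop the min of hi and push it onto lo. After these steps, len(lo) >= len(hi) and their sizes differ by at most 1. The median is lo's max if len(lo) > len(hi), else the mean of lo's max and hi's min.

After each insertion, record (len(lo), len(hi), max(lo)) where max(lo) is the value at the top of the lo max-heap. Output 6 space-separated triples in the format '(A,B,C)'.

Answer: (1,0,50) (1,1,13) (2,1,19) (2,2,19) (3,2,19) (3,3,19)

Derivation:
Step 1: insert 50 -> lo=[50] hi=[] -> (len(lo)=1, len(hi)=0, max(lo)=50)
Step 2: insert 13 -> lo=[13] hi=[50] -> (len(lo)=1, len(hi)=1, max(lo)=13)
Step 3: insert 19 -> lo=[13, 19] hi=[50] -> (len(lo)=2, len(hi)=1, max(lo)=19)
Step 4: insert 19 -> lo=[13, 19] hi=[19, 50] -> (len(lo)=2, len(hi)=2, max(lo)=19)
Step 5: insert 19 -> lo=[13, 19, 19] hi=[19, 50] -> (len(lo)=3, len(hi)=2, max(lo)=19)
Step 6: insert 22 -> lo=[13, 19, 19] hi=[19, 22, 50] -> (len(lo)=3, len(hi)=3, max(lo)=19)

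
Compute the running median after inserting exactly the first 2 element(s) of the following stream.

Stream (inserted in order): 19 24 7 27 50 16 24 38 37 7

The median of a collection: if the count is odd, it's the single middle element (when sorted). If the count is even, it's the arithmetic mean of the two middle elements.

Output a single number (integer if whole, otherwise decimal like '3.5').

Answer: 21.5

Derivation:
Step 1: insert 19 -> lo=[19] (size 1, max 19) hi=[] (size 0) -> median=19
Step 2: insert 24 -> lo=[19] (size 1, max 19) hi=[24] (size 1, min 24) -> median=21.5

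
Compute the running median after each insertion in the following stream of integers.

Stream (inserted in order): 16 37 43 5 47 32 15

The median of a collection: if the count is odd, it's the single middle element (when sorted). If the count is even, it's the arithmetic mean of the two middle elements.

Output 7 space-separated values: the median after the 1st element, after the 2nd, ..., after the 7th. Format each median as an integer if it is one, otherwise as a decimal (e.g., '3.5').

Step 1: insert 16 -> lo=[16] (size 1, max 16) hi=[] (size 0) -> median=16
Step 2: insert 37 -> lo=[16] (size 1, max 16) hi=[37] (size 1, min 37) -> median=26.5
Step 3: insert 43 -> lo=[16, 37] (size 2, max 37) hi=[43] (size 1, min 43) -> median=37
Step 4: insert 5 -> lo=[5, 16] (size 2, max 16) hi=[37, 43] (size 2, min 37) -> median=26.5
Step 5: insert 47 -> lo=[5, 16, 37] (size 3, max 37) hi=[43, 47] (size 2, min 43) -> median=37
Step 6: insert 32 -> lo=[5, 16, 32] (size 3, max 32) hi=[37, 43, 47] (size 3, min 37) -> median=34.5
Step 7: insert 15 -> lo=[5, 15, 16, 32] (size 4, max 32) hi=[37, 43, 47] (size 3, min 37) -> median=32

Answer: 16 26.5 37 26.5 37 34.5 32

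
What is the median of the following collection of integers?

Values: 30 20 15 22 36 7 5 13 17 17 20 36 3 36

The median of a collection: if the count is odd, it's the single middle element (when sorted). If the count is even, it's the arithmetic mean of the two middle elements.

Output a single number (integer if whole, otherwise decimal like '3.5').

Answer: 18.5

Derivation:
Step 1: insert 30 -> lo=[30] (size 1, max 30) hi=[] (size 0) -> median=30
Step 2: insert 20 -> lo=[20] (size 1, max 20) hi=[30] (size 1, min 30) -> median=25
Step 3: insert 15 -> lo=[15, 20] (size 2, max 20) hi=[30] (size 1, min 30) -> median=20
Step 4: insert 22 -> lo=[15, 20] (size 2, max 20) hi=[22, 30] (size 2, min 22) -> median=21
Step 5: insert 36 -> lo=[15, 20, 22] (size 3, max 22) hi=[30, 36] (size 2, min 30) -> median=22
Step 6: insert 7 -> lo=[7, 15, 20] (size 3, max 20) hi=[22, 30, 36] (size 3, min 22) -> median=21
Step 7: insert 5 -> lo=[5, 7, 15, 20] (size 4, max 20) hi=[22, 30, 36] (size 3, min 22) -> median=20
Step 8: insert 13 -> lo=[5, 7, 13, 15] (size 4, max 15) hi=[20, 22, 30, 36] (size 4, min 20) -> median=17.5
Step 9: insert 17 -> lo=[5, 7, 13, 15, 17] (size 5, max 17) hi=[20, 22, 30, 36] (size 4, min 20) -> median=17
Step 10: insert 17 -> lo=[5, 7, 13, 15, 17] (size 5, max 17) hi=[17, 20, 22, 30, 36] (size 5, min 17) -> median=17
Step 11: insert 20 -> lo=[5, 7, 13, 15, 17, 17] (size 6, max 17) hi=[20, 20, 22, 30, 36] (size 5, min 20) -> median=17
Step 12: insert 36 -> lo=[5, 7, 13, 15, 17, 17] (size 6, max 17) hi=[20, 20, 22, 30, 36, 36] (size 6, min 20) -> median=18.5
Step 13: insert 3 -> lo=[3, 5, 7, 13, 15, 17, 17] (size 7, max 17) hi=[20, 20, 22, 30, 36, 36] (size 6, min 20) -> median=17
Step 14: insert 36 -> lo=[3, 5, 7, 13, 15, 17, 17] (size 7, max 17) hi=[20, 20, 22, 30, 36, 36, 36] (size 7, min 20) -> median=18.5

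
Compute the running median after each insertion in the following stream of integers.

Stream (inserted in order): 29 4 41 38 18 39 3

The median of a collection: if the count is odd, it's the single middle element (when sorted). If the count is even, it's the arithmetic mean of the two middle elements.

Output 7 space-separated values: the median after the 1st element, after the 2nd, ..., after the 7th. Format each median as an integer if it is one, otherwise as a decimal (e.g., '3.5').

Step 1: insert 29 -> lo=[29] (size 1, max 29) hi=[] (size 0) -> median=29
Step 2: insert 4 -> lo=[4] (size 1, max 4) hi=[29] (size 1, min 29) -> median=16.5
Step 3: insert 41 -> lo=[4, 29] (size 2, max 29) hi=[41] (size 1, min 41) -> median=29
Step 4: insert 38 -> lo=[4, 29] (size 2, max 29) hi=[38, 41] (size 2, min 38) -> median=33.5
Step 5: insert 18 -> lo=[4, 18, 29] (size 3, max 29) hi=[38, 41] (size 2, min 38) -> median=29
Step 6: insert 39 -> lo=[4, 18, 29] (size 3, max 29) hi=[38, 39, 41] (size 3, min 38) -> median=33.5
Step 7: insert 3 -> lo=[3, 4, 18, 29] (size 4, max 29) hi=[38, 39, 41] (size 3, min 38) -> median=29

Answer: 29 16.5 29 33.5 29 33.5 29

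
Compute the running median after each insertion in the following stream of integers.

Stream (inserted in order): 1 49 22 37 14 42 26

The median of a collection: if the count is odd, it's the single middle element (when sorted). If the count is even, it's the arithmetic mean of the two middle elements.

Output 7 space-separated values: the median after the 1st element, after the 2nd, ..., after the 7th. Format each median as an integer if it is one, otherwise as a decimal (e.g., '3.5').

Answer: 1 25 22 29.5 22 29.5 26

Derivation:
Step 1: insert 1 -> lo=[1] (size 1, max 1) hi=[] (size 0) -> median=1
Step 2: insert 49 -> lo=[1] (size 1, max 1) hi=[49] (size 1, min 49) -> median=25
Step 3: insert 22 -> lo=[1, 22] (size 2, max 22) hi=[49] (size 1, min 49) -> median=22
Step 4: insert 37 -> lo=[1, 22] (size 2, max 22) hi=[37, 49] (size 2, min 37) -> median=29.5
Step 5: insert 14 -> lo=[1, 14, 22] (size 3, max 22) hi=[37, 49] (size 2, min 37) -> median=22
Step 6: insert 42 -> lo=[1, 14, 22] (size 3, max 22) hi=[37, 42, 49] (size 3, min 37) -> median=29.5
Step 7: insert 26 -> lo=[1, 14, 22, 26] (size 4, max 26) hi=[37, 42, 49] (size 3, min 37) -> median=26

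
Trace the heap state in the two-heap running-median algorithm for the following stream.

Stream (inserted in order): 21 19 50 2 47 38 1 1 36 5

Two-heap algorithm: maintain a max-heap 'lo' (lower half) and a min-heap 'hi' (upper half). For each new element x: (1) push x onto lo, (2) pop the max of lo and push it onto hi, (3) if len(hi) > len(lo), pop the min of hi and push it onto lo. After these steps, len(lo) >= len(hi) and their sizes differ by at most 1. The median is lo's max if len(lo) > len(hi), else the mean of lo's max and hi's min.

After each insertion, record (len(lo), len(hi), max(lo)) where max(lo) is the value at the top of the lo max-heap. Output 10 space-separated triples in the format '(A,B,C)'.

Step 1: insert 21 -> lo=[21] hi=[] -> (len(lo)=1, len(hi)=0, max(lo)=21)
Step 2: insert 19 -> lo=[19] hi=[21] -> (len(lo)=1, len(hi)=1, max(lo)=19)
Step 3: insert 50 -> lo=[19, 21] hi=[50] -> (len(lo)=2, len(hi)=1, max(lo)=21)
Step 4: insert 2 -> lo=[2, 19] hi=[21, 50] -> (len(lo)=2, len(hi)=2, max(lo)=19)
Step 5: insert 47 -> lo=[2, 19, 21] hi=[47, 50] -> (len(lo)=3, len(hi)=2, max(lo)=21)
Step 6: insert 38 -> lo=[2, 19, 21] hi=[38, 47, 50] -> (len(lo)=3, len(hi)=3, max(lo)=21)
Step 7: insert 1 -> lo=[1, 2, 19, 21] hi=[38, 47, 50] -> (len(lo)=4, len(hi)=3, max(lo)=21)
Step 8: insert 1 -> lo=[1, 1, 2, 19] hi=[21, 38, 47, 50] -> (len(lo)=4, len(hi)=4, max(lo)=19)
Step 9: insert 36 -> lo=[1, 1, 2, 19, 21] hi=[36, 38, 47, 50] -> (len(lo)=5, len(hi)=4, max(lo)=21)
Step 10: insert 5 -> lo=[1, 1, 2, 5, 19] hi=[21, 36, 38, 47, 50] -> (len(lo)=5, len(hi)=5, max(lo)=19)

Answer: (1,0,21) (1,1,19) (2,1,21) (2,2,19) (3,2,21) (3,3,21) (4,3,21) (4,4,19) (5,4,21) (5,5,19)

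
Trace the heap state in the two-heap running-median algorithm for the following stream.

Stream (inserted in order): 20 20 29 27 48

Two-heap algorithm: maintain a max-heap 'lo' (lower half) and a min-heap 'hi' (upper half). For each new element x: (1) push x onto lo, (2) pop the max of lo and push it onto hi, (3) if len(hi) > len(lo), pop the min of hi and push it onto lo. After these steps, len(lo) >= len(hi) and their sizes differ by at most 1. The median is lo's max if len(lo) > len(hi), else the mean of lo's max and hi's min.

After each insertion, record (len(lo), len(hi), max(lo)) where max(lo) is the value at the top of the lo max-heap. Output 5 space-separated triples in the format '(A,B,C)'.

Step 1: insert 20 -> lo=[20] hi=[] -> (len(lo)=1, len(hi)=0, max(lo)=20)
Step 2: insert 20 -> lo=[20] hi=[20] -> (len(lo)=1, len(hi)=1, max(lo)=20)
Step 3: insert 29 -> lo=[20, 20] hi=[29] -> (len(lo)=2, len(hi)=1, max(lo)=20)
Step 4: insert 27 -> lo=[20, 20] hi=[27, 29] -> (len(lo)=2, len(hi)=2, max(lo)=20)
Step 5: insert 48 -> lo=[20, 20, 27] hi=[29, 48] -> (len(lo)=3, len(hi)=2, max(lo)=27)

Answer: (1,0,20) (1,1,20) (2,1,20) (2,2,20) (3,2,27)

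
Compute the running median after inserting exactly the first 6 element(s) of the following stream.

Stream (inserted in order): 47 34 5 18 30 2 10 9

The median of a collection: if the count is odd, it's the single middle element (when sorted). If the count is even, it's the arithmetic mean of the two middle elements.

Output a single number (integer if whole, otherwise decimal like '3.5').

Step 1: insert 47 -> lo=[47] (size 1, max 47) hi=[] (size 0) -> median=47
Step 2: insert 34 -> lo=[34] (size 1, max 34) hi=[47] (size 1, min 47) -> median=40.5
Step 3: insert 5 -> lo=[5, 34] (size 2, max 34) hi=[47] (size 1, min 47) -> median=34
Step 4: insert 18 -> lo=[5, 18] (size 2, max 18) hi=[34, 47] (size 2, min 34) -> median=26
Step 5: insert 30 -> lo=[5, 18, 30] (size 3, max 30) hi=[34, 47] (size 2, min 34) -> median=30
Step 6: insert 2 -> lo=[2, 5, 18] (size 3, max 18) hi=[30, 34, 47] (size 3, min 30) -> median=24

Answer: 24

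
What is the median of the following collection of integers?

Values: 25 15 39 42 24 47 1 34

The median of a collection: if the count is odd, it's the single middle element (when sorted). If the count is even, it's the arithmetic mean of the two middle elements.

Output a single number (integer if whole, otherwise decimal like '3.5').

Answer: 29.5

Derivation:
Step 1: insert 25 -> lo=[25] (size 1, max 25) hi=[] (size 0) -> median=25
Step 2: insert 15 -> lo=[15] (size 1, max 15) hi=[25] (size 1, min 25) -> median=20
Step 3: insert 39 -> lo=[15, 25] (size 2, max 25) hi=[39] (size 1, min 39) -> median=25
Step 4: insert 42 -> lo=[15, 25] (size 2, max 25) hi=[39, 42] (size 2, min 39) -> median=32
Step 5: insert 24 -> lo=[15, 24, 25] (size 3, max 25) hi=[39, 42] (size 2, min 39) -> median=25
Step 6: insert 47 -> lo=[15, 24, 25] (size 3, max 25) hi=[39, 42, 47] (size 3, min 39) -> median=32
Step 7: insert 1 -> lo=[1, 15, 24, 25] (size 4, max 25) hi=[39, 42, 47] (size 3, min 39) -> median=25
Step 8: insert 34 -> lo=[1, 15, 24, 25] (size 4, max 25) hi=[34, 39, 42, 47] (size 4, min 34) -> median=29.5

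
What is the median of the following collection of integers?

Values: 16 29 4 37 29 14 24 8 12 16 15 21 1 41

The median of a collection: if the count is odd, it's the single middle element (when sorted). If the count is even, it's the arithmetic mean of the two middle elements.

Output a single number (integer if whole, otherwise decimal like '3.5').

Step 1: insert 16 -> lo=[16] (size 1, max 16) hi=[] (size 0) -> median=16
Step 2: insert 29 -> lo=[16] (size 1, max 16) hi=[29] (size 1, min 29) -> median=22.5
Step 3: insert 4 -> lo=[4, 16] (size 2, max 16) hi=[29] (size 1, min 29) -> median=16
Step 4: insert 37 -> lo=[4, 16] (size 2, max 16) hi=[29, 37] (size 2, min 29) -> median=22.5
Step 5: insert 29 -> lo=[4, 16, 29] (size 3, max 29) hi=[29, 37] (size 2, min 29) -> median=29
Step 6: insert 14 -> lo=[4, 14, 16] (size 3, max 16) hi=[29, 29, 37] (size 3, min 29) -> median=22.5
Step 7: insert 24 -> lo=[4, 14, 16, 24] (size 4, max 24) hi=[29, 29, 37] (size 3, min 29) -> median=24
Step 8: insert 8 -> lo=[4, 8, 14, 16] (size 4, max 16) hi=[24, 29, 29, 37] (size 4, min 24) -> median=20
Step 9: insert 12 -> lo=[4, 8, 12, 14, 16] (size 5, max 16) hi=[24, 29, 29, 37] (size 4, min 24) -> median=16
Step 10: insert 16 -> lo=[4, 8, 12, 14, 16] (size 5, max 16) hi=[16, 24, 29, 29, 37] (size 5, min 16) -> median=16
Step 11: insert 15 -> lo=[4, 8, 12, 14, 15, 16] (size 6, max 16) hi=[16, 24, 29, 29, 37] (size 5, min 16) -> median=16
Step 12: insert 21 -> lo=[4, 8, 12, 14, 15, 16] (size 6, max 16) hi=[16, 21, 24, 29, 29, 37] (size 6, min 16) -> median=16
Step 13: insert 1 -> lo=[1, 4, 8, 12, 14, 15, 16] (size 7, max 16) hi=[16, 21, 24, 29, 29, 37] (size 6, min 16) -> median=16
Step 14: insert 41 -> lo=[1, 4, 8, 12, 14, 15, 16] (size 7, max 16) hi=[16, 21, 24, 29, 29, 37, 41] (size 7, min 16) -> median=16

Answer: 16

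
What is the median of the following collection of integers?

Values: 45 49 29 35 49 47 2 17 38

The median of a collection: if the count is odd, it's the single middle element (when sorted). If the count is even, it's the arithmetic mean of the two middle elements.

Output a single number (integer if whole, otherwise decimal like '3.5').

Answer: 38

Derivation:
Step 1: insert 45 -> lo=[45] (size 1, max 45) hi=[] (size 0) -> median=45
Step 2: insert 49 -> lo=[45] (size 1, max 45) hi=[49] (size 1, min 49) -> median=47
Step 3: insert 29 -> lo=[29, 45] (size 2, max 45) hi=[49] (size 1, min 49) -> median=45
Step 4: insert 35 -> lo=[29, 35] (size 2, max 35) hi=[45, 49] (size 2, min 45) -> median=40
Step 5: insert 49 -> lo=[29, 35, 45] (size 3, max 45) hi=[49, 49] (size 2, min 49) -> median=45
Step 6: insert 47 -> lo=[29, 35, 45] (size 3, max 45) hi=[47, 49, 49] (size 3, min 47) -> median=46
Step 7: insert 2 -> lo=[2, 29, 35, 45] (size 4, max 45) hi=[47, 49, 49] (size 3, min 47) -> median=45
Step 8: insert 17 -> lo=[2, 17, 29, 35] (size 4, max 35) hi=[45, 47, 49, 49] (size 4, min 45) -> median=40
Step 9: insert 38 -> lo=[2, 17, 29, 35, 38] (size 5, max 38) hi=[45, 47, 49, 49] (size 4, min 45) -> median=38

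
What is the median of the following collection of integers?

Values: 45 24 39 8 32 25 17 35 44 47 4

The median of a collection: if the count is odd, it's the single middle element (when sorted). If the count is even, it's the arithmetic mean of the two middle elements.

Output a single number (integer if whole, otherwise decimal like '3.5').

Answer: 32

Derivation:
Step 1: insert 45 -> lo=[45] (size 1, max 45) hi=[] (size 0) -> median=45
Step 2: insert 24 -> lo=[24] (size 1, max 24) hi=[45] (size 1, min 45) -> median=34.5
Step 3: insert 39 -> lo=[24, 39] (size 2, max 39) hi=[45] (size 1, min 45) -> median=39
Step 4: insert 8 -> lo=[8, 24] (size 2, max 24) hi=[39, 45] (size 2, min 39) -> median=31.5
Step 5: insert 32 -> lo=[8, 24, 32] (size 3, max 32) hi=[39, 45] (size 2, min 39) -> median=32
Step 6: insert 25 -> lo=[8, 24, 25] (size 3, max 25) hi=[32, 39, 45] (size 3, min 32) -> median=28.5
Step 7: insert 17 -> lo=[8, 17, 24, 25] (size 4, max 25) hi=[32, 39, 45] (size 3, min 32) -> median=25
Step 8: insert 35 -> lo=[8, 17, 24, 25] (size 4, max 25) hi=[32, 35, 39, 45] (size 4, min 32) -> median=28.5
Step 9: insert 44 -> lo=[8, 17, 24, 25, 32] (size 5, max 32) hi=[35, 39, 44, 45] (size 4, min 35) -> median=32
Step 10: insert 47 -> lo=[8, 17, 24, 25, 32] (size 5, max 32) hi=[35, 39, 44, 45, 47] (size 5, min 35) -> median=33.5
Step 11: insert 4 -> lo=[4, 8, 17, 24, 25, 32] (size 6, max 32) hi=[35, 39, 44, 45, 47] (size 5, min 35) -> median=32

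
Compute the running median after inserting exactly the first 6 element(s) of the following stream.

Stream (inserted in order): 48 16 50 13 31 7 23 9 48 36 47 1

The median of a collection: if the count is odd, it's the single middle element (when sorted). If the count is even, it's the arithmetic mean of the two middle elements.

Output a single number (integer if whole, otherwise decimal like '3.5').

Step 1: insert 48 -> lo=[48] (size 1, max 48) hi=[] (size 0) -> median=48
Step 2: insert 16 -> lo=[16] (size 1, max 16) hi=[48] (size 1, min 48) -> median=32
Step 3: insert 50 -> lo=[16, 48] (size 2, max 48) hi=[50] (size 1, min 50) -> median=48
Step 4: insert 13 -> lo=[13, 16] (size 2, max 16) hi=[48, 50] (size 2, min 48) -> median=32
Step 5: insert 31 -> lo=[13, 16, 31] (size 3, max 31) hi=[48, 50] (size 2, min 48) -> median=31
Step 6: insert 7 -> lo=[7, 13, 16] (size 3, max 16) hi=[31, 48, 50] (size 3, min 31) -> median=23.5

Answer: 23.5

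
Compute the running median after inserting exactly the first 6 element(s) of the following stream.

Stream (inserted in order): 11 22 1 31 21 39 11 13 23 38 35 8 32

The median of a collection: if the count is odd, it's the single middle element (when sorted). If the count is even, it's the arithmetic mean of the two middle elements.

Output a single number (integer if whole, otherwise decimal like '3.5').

Step 1: insert 11 -> lo=[11] (size 1, max 11) hi=[] (size 0) -> median=11
Step 2: insert 22 -> lo=[11] (size 1, max 11) hi=[22] (size 1, min 22) -> median=16.5
Step 3: insert 1 -> lo=[1, 11] (size 2, max 11) hi=[22] (size 1, min 22) -> median=11
Step 4: insert 31 -> lo=[1, 11] (size 2, max 11) hi=[22, 31] (size 2, min 22) -> median=16.5
Step 5: insert 21 -> lo=[1, 11, 21] (size 3, max 21) hi=[22, 31] (size 2, min 22) -> median=21
Step 6: insert 39 -> lo=[1, 11, 21] (size 3, max 21) hi=[22, 31, 39] (size 3, min 22) -> median=21.5

Answer: 21.5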